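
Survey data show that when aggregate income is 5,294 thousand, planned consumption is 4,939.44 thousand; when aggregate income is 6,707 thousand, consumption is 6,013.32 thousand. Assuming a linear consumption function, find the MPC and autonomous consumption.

MPC = ΔC/ΔY = (6013.32 − 4939.44)/(6707 − 5294) = 1073.88/1413 = 0.76
a = C − MPC·Y = 4939.44 − 0.76(5294) = 4939.44 − 4023.44 = 916

MPC = 0.76; a = 916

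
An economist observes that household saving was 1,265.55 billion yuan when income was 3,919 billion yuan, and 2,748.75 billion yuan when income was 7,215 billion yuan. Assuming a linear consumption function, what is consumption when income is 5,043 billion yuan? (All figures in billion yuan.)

C = 3271.65

MPS = ΔS/ΔY = (2748.75 − 1265.55)/(7215 − 3919) = 1483.2/3296 = 0.45
MPC = 1 − MPS = 0.55
Autonomous saving = 1265.55 − 0.45(3919) = -498, so a = 498
C = 498 + 0.55(5043) = 498 + 2773.65 = 3271.65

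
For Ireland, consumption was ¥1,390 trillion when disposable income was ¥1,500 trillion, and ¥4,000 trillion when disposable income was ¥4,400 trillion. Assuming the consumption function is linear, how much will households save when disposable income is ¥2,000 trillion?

S = 160

MPC = (4000 − 1390)/(4400 − 1500) = 2610/2900 = 0.9
a = 1390 − 0.9(1500) = 1390 − 1350 = 40
C = 40 + 0.9(2000) = 1840
S = 2000 − 1840 = 160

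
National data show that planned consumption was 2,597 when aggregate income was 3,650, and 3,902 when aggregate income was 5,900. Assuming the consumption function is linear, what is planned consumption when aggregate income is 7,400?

MPC = (3902 − 2597)/(5900 − 3650) = 1305/2250 = 0.58
a = 2597 − 0.58(3650) = 2597 − 2117 = 480
C = 480 + 0.58(7400) = 480 + 4292 = 4772

C = 4772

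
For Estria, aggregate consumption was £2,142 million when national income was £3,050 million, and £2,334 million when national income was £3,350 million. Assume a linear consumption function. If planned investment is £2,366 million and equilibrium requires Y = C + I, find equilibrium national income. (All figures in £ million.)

MPC = (2334 − 2142)/(3350 − 3050) = 192/300 = 0.64
a = 2142 − 0.64(3050) = 190
Equilibrium: Y = 190 + 0.64Y + 2366
0.36Y = 2556, so Y = 2556/0.36 = 7100

Y = 7100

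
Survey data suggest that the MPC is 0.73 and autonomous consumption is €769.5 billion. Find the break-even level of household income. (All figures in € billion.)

Y = 2850

At break-even, C = Y: 769.5 + 0.73Y = Y
0.27Y = 769.5, so Y = 769.5/0.27 = 2850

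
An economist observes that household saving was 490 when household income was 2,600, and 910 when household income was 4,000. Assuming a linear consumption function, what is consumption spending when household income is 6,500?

C = 4840

MPS = ΔS/ΔY = (910 − 490)/(4000 − 2600) = 420/1400 = 0.3
MPC = 1 − MPS = 0.7
Autonomous saving = 490 − 0.3(2600) = -290, so a = 290
C = 290 + 0.7(6500) = 290 + 4550 = 4840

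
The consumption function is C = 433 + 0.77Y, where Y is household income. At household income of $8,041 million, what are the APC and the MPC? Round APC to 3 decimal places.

MPC = 0.77 (the slope of the consumption function)
C = 433 + 0.77(8041) = 6624.57, so APC = 6624.57/8041 = 0.824

APC = 0.824; MPC = 0.77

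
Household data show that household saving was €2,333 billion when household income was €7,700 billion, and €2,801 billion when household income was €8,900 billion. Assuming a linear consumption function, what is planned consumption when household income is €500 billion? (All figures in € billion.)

C = 975

MPS = ΔS/ΔY = (2801 − 2333)/(8900 − 7700) = 468/1200 = 0.39
MPC = 1 − MPS = 0.61
Autonomous saving = 2333 − 0.39(7700) = -670, so a = 670
C = 670 + 0.61(500) = 670 + 305 = 975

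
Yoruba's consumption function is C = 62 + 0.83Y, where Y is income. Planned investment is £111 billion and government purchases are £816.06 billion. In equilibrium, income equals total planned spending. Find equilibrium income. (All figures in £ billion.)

Y = 5818

Y = C + I + G = 62 + 0.83Y + 111 + 816.06
Y − 0.83Y = 989.06
0.17Y = 989.06, so Y = 989.06/0.17 = 5818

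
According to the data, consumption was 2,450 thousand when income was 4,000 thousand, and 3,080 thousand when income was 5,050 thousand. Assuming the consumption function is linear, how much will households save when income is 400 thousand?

S = 110

MPC = (3080 − 2450)/(5050 − 4000) = 630/1050 = 0.6
a = 2450 − 0.6(4000) = 2450 − 2400 = 50
C = 50 + 0.6(400) = 290
S = 400 − 290 = 110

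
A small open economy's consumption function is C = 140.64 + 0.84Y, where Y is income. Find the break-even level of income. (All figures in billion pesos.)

At break-even, C = Y: 140.64 + 0.84Y = Y
0.16Y = 140.64, so Y = 140.64/0.16 = 879

Y = 879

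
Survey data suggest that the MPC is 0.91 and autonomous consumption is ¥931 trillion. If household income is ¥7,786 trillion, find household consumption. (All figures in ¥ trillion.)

C = 931 + 0.91(7786) = 931 + 7085.26 = 8016.26

C = 8016.26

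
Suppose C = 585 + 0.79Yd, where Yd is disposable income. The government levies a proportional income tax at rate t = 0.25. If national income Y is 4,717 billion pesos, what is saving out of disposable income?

S = 157.9275

Yd = (1 − 0.25)(4717) = 0.75(4717) = 3537.75
C = 585 + 0.79(3537.75) = 585 + 2794.8225 = 3379.8225
S = Yd − C = 3537.75 − 3379.8225 = 157.9275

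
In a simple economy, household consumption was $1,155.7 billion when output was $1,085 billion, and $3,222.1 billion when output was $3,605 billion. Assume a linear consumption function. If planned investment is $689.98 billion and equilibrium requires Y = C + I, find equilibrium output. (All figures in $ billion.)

MPC = (3222.1 − 1155.7)/(3605 − 1085) = 2066.4/2520 = 0.82
a = 1155.7 − 0.82(1085) = 266
Equilibrium: Y = 266 + 0.82Y + 689.98
0.18Y = 955.98, so Y = 955.98/0.18 = 5311

Y = 5311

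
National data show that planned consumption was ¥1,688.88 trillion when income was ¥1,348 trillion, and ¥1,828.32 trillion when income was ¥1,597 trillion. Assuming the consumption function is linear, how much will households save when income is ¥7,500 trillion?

MPC = (1828.32 − 1688.88)/(1597 − 1348) = 139.44/249 = 0.56
a = 1688.88 − 0.56(1348) = 1688.88 − 754.88 = 934
C = 934 + 0.56(7500) = 5134
S = 7500 − 5134 = 2366

S = 2366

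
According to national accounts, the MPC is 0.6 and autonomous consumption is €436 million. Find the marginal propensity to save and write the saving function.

MPS = 0.4; S = -436 + 0.4Y

MPS = 1 − MPC = 1 − 0.6 = 0.4
S = Y − C = -436 + 0.4Y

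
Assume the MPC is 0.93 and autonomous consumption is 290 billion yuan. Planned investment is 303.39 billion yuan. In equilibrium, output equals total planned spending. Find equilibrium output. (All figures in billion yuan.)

Y = C + I = 290 + 0.93Y + 303.39
Y − 0.93Y = 593.39
0.07Y = 593.39, so Y = 593.39/0.07 = 8477

Y = 8477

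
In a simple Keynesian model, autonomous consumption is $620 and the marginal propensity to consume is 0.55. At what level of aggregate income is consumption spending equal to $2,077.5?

Y = 2650

620 + 0.55Y = 2077.5
0.55Y = 1457.5, so Y = 1457.5/0.55 = 2650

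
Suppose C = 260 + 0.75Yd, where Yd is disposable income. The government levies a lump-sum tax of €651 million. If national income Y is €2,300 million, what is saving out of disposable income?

S = 152.25

Yd = Y − T = 2300 − 651 = 1649
C = 260 + 0.75(1649) = 260 + 1236.75 = 1496.75
S = Yd − C = 1649 − 1496.75 = 152.25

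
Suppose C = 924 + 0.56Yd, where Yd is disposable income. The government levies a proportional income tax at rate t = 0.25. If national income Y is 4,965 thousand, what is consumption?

C = 3009.3

Yd = (1 − 0.25)(4965) = 0.75(4965) = 3723.75
C = 924 + 0.56(3723.75) = 924 + 2085.3 = 3009.3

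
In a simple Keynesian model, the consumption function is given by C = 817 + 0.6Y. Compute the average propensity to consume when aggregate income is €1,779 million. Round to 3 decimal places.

APC = 1.059

C = 817 + 0.6(1779) = 1884.4
APC = C/Y = 1884.4/1779 = 1.059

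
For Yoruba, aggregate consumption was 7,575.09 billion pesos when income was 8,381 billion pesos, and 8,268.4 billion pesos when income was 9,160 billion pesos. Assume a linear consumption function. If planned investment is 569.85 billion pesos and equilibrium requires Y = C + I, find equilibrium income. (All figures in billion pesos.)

Y = 6235

MPC = (8268.4 − 7575.09)/(9160 − 8381) = 693.31/779 = 0.89
a = 7575.09 − 0.89(8381) = 116
Equilibrium: Y = 116 + 0.89Y + 569.85
0.11Y = 685.85, so Y = 685.85/0.11 = 6235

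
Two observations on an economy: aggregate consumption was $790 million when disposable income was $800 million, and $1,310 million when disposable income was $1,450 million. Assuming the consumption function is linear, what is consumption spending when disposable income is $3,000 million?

MPC = (1310 − 790)/(1450 − 800) = 520/650 = 0.8
a = 790 − 0.8(800) = 790 − 640 = 150
C = 150 + 0.8(3000) = 150 + 2400 = 2550

C = 2550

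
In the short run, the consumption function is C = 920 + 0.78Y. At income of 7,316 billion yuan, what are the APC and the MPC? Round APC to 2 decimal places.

APC = 0.91; MPC = 0.78

MPC = 0.78 (the slope of the consumption function)
C = 920 + 0.78(7316) = 6626.48, so APC = 6626.48/7316 = 0.91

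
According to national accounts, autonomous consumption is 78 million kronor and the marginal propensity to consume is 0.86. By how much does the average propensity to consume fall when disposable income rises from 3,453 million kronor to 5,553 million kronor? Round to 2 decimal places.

ΔAPC = 0.01

At Y = 3453: C = 78 + 0.86(3453) = 3047.58, APC = 3047.58/3453 = 0.883
At Y = 5553: C = 4853.58, APC = 4853.58/5553 = 0.874
Fall in APC = 0.883 − 0.874 = 0.009 ≈ 0.01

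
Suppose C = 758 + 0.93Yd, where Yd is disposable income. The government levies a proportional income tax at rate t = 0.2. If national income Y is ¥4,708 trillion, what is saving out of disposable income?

S = -494.352

Yd = (1 − 0.2)(4708) = 0.8(4708) = 3766.4
C = 758 + 0.93(3766.4) = 758 + 3502.752 = 4260.752
S = Yd − C = 3766.4 − 4260.752 = -494.352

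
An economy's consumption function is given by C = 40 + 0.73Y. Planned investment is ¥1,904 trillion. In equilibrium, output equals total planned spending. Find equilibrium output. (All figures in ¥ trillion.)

Y = C + I = 40 + 0.73Y + 1904
Y − 0.73Y = 1944
0.27Y = 1944, so Y = 1944/0.27 = 7200

Y = 7200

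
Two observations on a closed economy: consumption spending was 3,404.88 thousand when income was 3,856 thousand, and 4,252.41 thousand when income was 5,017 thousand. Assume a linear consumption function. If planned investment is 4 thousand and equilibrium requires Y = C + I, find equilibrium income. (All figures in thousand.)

Y = 2200

MPC = (4252.41 − 3404.88)/(5017 − 3856) = 847.53/1161 = 0.73
a = 3404.88 − 0.73(3856) = 590
Equilibrium: Y = 590 + 0.73Y + 4
0.27Y = 594, so Y = 594/0.27 = 2200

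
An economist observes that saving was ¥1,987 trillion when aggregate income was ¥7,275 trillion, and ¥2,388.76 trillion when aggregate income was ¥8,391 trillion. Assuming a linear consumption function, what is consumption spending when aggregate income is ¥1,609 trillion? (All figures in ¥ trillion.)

MPS = ΔS/ΔY = (2388.76 − 1987)/(8391 − 7275) = 401.76/1116 = 0.36
MPC = 1 − MPS = 0.64
Autonomous saving = 1987 − 0.36(7275) = -632, so a = 632
C = 632 + 0.64(1609) = 632 + 1029.76 = 1661.76

C = 1661.76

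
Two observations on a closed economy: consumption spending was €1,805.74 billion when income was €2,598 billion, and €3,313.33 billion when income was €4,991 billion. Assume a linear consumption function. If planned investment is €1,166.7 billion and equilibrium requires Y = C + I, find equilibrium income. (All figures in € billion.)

Y = 3610

MPC = (3313.33 − 1805.74)/(4991 − 2598) = 1507.59/2393 = 0.63
a = 1805.74 − 0.63(2598) = 169
Equilibrium: Y = 169 + 0.63Y + 1166.7
0.37Y = 1335.7, so Y = 1335.7/0.37 = 3610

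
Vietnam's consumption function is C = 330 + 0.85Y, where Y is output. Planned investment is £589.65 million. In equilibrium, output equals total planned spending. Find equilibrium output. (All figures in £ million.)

Y = 6131

Y = C + I = 330 + 0.85Y + 589.65
Y − 0.85Y = 919.65
0.15Y = 919.65, so Y = 919.65/0.15 = 6131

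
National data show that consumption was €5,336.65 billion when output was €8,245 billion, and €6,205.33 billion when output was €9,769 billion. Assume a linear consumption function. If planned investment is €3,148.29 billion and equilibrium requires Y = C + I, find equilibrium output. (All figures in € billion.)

MPC = (6205.33 − 5336.65)/(9769 − 8245) = 868.68/1524 = 0.57
a = 5336.65 − 0.57(8245) = 637
Equilibrium: Y = 637 + 0.57Y + 3148.29
0.43Y = 3785.29, so Y = 3785.29/0.43 = 8803

Y = 8803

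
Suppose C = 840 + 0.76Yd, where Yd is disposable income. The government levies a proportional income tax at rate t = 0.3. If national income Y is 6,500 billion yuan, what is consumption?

C = 4298

Yd = (1 − 0.3)(6500) = 0.7(6500) = 4550
C = 840 + 0.76(4550) = 840 + 3458 = 4298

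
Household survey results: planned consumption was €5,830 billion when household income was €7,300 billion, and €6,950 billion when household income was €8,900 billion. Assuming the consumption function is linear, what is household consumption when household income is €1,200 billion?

C = 1560

MPC = (6950 − 5830)/(8900 − 7300) = 1120/1600 = 0.7
a = 5830 − 0.7(7300) = 5830 − 5110 = 720
C = 720 + 0.7(1200) = 720 + 840 = 1560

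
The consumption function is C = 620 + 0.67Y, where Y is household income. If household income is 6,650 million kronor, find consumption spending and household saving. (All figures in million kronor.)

C = 620 + 0.67(6650) = 620 + 4455.5 = 5075.5
S = Y − C = 6650 − 5075.5 = 1574.5

C = 5075.5; S = 1574.5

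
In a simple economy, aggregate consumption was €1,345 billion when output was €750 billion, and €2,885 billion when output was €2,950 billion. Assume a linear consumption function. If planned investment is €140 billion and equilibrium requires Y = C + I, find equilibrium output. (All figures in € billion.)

Y = 3200

MPC = (2885 − 1345)/(2950 − 750) = 1540/2200 = 0.7
a = 1345 − 0.7(750) = 820
Equilibrium: Y = 820 + 0.7Y + 140
0.3Y = 960, so Y = 960/0.3 = 3200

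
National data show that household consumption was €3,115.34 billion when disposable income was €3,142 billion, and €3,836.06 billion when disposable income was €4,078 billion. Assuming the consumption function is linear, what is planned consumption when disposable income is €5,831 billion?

C = 5185.87

MPC = (3836.06 − 3115.34)/(4078 − 3142) = 720.72/936 = 0.77
a = 3115.34 − 0.77(3142) = 3115.34 − 2419.34 = 696
C = 696 + 0.77(5831) = 696 + 4489.87 = 5185.87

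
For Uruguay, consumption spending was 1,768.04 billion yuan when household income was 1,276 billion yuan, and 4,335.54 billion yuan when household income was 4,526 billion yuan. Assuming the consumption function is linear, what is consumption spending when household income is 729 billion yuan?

MPC = (4335.54 − 1768.04)/(4526 − 1276) = 2567.5/3250 = 0.79
a = 1768.04 − 0.79(1276) = 1768.04 − 1008.04 = 760
C = 760 + 0.79(729) = 760 + 575.91 = 1335.91

C = 1335.91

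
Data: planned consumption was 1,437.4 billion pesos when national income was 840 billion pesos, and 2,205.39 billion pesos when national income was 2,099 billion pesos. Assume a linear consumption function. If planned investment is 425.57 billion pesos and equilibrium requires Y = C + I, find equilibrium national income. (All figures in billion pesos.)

MPC = (2205.39 − 1437.4)/(2099 − 840) = 767.99/1259 = 0.61
a = 1437.4 − 0.61(840) = 925
Equilibrium: Y = 925 + 0.61Y + 425.57
0.39Y = 1350.57, so Y = 1350.57/0.39 = 3463

Y = 3463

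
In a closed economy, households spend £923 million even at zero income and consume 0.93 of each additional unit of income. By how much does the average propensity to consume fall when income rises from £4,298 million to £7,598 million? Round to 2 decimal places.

At Y = 4298: C = 923 + 0.93(4298) = 4920.14, APC = 4920.14/4298 = 1.145
At Y = 7598: C = 7989.14, APC = 7989.14/7598 = 1.051
Fall in APC = 1.145 − 1.051 = 0.094 ≈ 0.09

ΔAPC = 0.09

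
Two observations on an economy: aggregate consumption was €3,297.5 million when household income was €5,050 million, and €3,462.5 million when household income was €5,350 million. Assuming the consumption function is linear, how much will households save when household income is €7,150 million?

S = 2697.5

MPC = (3462.5 − 3297.5)/(5350 − 5050) = 165/300 = 0.55
a = 3297.5 − 0.55(5050) = 3297.5 − 2777.5 = 520
C = 520 + 0.55(7150) = 4452.5
S = 7150 − 4452.5 = 2697.5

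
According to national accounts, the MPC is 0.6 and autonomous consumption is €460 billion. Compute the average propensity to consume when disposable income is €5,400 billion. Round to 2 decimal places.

APC = 0.69

C = 460 + 0.6(5400) = 3700
APC = C/Y = 3700/5400 = 0.69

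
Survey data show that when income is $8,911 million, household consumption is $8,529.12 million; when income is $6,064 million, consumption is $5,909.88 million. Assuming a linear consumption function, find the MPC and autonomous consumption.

MPC = ΔC/ΔY = (8529.12 − 5909.88)/(8911 − 6064) = 2619.24/2847 = 0.92
a = C − MPC·Y = 5909.88 − 0.92(6064) = 5909.88 − 5578.88 = 331

MPC = 0.92; a = 331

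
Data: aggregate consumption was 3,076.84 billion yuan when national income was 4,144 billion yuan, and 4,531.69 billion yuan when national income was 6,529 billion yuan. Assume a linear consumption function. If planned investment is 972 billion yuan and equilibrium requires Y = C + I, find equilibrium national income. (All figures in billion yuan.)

MPC = (4531.69 − 3076.84)/(6529 − 4144) = 1454.85/2385 = 0.61
a = 3076.84 − 0.61(4144) = 549
Equilibrium: Y = 549 + 0.61Y + 972
0.39Y = 1521, so Y = 1521/0.39 = 3900

Y = 3900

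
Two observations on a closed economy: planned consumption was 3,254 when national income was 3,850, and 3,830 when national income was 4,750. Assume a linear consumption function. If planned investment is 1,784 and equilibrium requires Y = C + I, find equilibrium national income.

MPC = (3830 − 3254)/(4750 − 3850) = 576/900 = 0.64
a = 3254 − 0.64(3850) = 790
Equilibrium: Y = 790 + 0.64Y + 1784
0.36Y = 2574, so Y = 2574/0.36 = 7150

Y = 7150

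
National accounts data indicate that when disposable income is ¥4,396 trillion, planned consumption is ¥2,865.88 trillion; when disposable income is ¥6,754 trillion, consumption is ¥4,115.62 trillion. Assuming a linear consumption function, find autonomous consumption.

MPC = ΔC/ΔY = (4115.62 − 2865.88)/(6754 − 4396) = 1249.74/2358 = 0.53
a = C − MPC·Y = 2865.88 − 0.53(4396) = 2865.88 − 2329.88 = 536

a = 536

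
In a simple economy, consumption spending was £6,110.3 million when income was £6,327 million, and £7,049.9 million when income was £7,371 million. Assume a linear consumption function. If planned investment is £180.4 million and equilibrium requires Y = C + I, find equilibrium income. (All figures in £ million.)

MPC = (7049.9 − 6110.3)/(7371 − 6327) = 939.6/1044 = 0.9
a = 6110.3 − 0.9(6327) = 416
Equilibrium: Y = 416 + 0.9Y + 180.4
0.1Y = 596.4, so Y = 596.4/0.1 = 5964

Y = 5964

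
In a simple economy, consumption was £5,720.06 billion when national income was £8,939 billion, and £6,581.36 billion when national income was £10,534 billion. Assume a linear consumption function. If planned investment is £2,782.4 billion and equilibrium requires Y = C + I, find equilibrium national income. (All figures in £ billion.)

MPC = (6581.36 − 5720.06)/(10534 − 8939) = 861.3/1595 = 0.54
a = 5720.06 − 0.54(8939) = 893
Equilibrium: Y = 893 + 0.54Y + 2782.4
0.46Y = 3675.4, so Y = 3675.4/0.46 = 7990

Y = 7990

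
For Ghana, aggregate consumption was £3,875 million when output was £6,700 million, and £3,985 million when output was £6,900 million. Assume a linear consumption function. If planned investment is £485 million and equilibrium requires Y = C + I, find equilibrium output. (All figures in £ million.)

MPC = (3985 − 3875)/(6900 − 6700) = 110/200 = 0.55
a = 3875 − 0.55(6700) = 190
Equilibrium: Y = 190 + 0.55Y + 485
0.45Y = 675, so Y = 675/0.45 = 1500

Y = 1500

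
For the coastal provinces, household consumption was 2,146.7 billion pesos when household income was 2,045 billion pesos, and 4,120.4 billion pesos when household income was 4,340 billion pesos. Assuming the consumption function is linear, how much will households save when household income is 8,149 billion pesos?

MPC = (4120.4 − 2146.7)/(4340 − 2045) = 1973.7/2295 = 0.86
a = 2146.7 − 0.86(2045) = 2146.7 − 1758.7 = 388
C = 388 + 0.86(8149) = 7396.14
S = 8149 − 7396.14 = 752.86

S = 752.86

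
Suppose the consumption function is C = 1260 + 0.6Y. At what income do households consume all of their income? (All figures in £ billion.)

At break-even, C = Y: 1260 + 0.6Y = Y
0.4Y = 1260, so Y = 1260/0.4 = 3150

Y = 3150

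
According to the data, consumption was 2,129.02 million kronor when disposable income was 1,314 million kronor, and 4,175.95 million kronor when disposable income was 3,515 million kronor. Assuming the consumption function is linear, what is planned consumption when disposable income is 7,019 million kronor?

C = 7434.67

MPC = (4175.95 − 2129.02)/(3515 − 1314) = 2046.93/2201 = 0.93
a = 2129.02 − 0.93(1314) = 2129.02 − 1222.02 = 907
C = 907 + 0.93(7019) = 907 + 6527.67 = 7434.67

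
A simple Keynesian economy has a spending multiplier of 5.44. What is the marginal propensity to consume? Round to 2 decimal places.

MPC = 0.82

k = 1/(1 − MPC), so 1 − MPC = 1/k = 1/5.44 = 0.1838
MPC = 1 − 0.1838 = 0.82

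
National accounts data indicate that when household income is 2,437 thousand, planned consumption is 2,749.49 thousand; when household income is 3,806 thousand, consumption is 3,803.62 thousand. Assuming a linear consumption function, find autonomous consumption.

MPC = ΔC/ΔY = (3803.62 − 2749.49)/(3806 − 2437) = 1054.13/1369 = 0.77
a = C − MPC·Y = 2749.49 − 0.77(2437) = 2749.49 − 1876.49 = 873

a = 873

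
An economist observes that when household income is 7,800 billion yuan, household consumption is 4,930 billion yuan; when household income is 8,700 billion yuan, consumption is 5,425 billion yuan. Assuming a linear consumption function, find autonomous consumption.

a = 640

MPC = ΔC/ΔY = (5425 − 4930)/(8700 − 7800) = 495/900 = 0.55
a = C − MPC·Y = 4930 − 0.55(7800) = 4930 − 4290 = 640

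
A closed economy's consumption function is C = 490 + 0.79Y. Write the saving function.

S = -490 + 0.21Y

S = Y − C = Y − (490 + 0.79Y) = -490 + (1 − 0.79)Y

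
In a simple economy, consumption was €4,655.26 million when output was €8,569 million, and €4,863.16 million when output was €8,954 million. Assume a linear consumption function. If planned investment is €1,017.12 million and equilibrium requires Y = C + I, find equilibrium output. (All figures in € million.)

Y = 2272

MPC = (4863.16 − 4655.26)/(8954 − 8569) = 207.9/385 = 0.54
a = 4655.26 − 0.54(8569) = 28
Equilibrium: Y = 28 + 0.54Y + 1017.12
0.46Y = 1045.12, so Y = 1045.12/0.46 = 2272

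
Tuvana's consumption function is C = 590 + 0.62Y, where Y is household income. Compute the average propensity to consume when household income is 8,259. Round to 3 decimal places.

APC = 0.691

C = 590 + 0.62(8259) = 5710.58
APC = C/Y = 5710.58/8259 = 0.691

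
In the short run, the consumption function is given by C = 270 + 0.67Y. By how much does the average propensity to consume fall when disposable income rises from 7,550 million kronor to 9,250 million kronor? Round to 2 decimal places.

At Y = 7550: C = 270 + 0.67(7550) = 5328.5, APC = 5328.5/7550 = 0.706
At Y = 9250: C = 6467.5, APC = 6467.5/9250 = 0.699
Fall in APC = 0.706 − 0.699 = 0.007 ≈ 0.01

ΔAPC = 0.01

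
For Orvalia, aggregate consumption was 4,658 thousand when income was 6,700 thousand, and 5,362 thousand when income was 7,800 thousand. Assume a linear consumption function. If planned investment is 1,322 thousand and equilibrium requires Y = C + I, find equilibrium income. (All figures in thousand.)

MPC = (5362 − 4658)/(7800 − 6700) = 704/1100 = 0.64
a = 4658 − 0.64(6700) = 370
Equilibrium: Y = 370 + 0.64Y + 1322
0.36Y = 1692, so Y = 1692/0.36 = 4700

Y = 4700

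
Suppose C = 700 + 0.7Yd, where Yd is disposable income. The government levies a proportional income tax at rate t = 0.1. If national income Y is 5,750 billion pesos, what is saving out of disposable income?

Yd = (1 − 0.1)(5750) = 0.9(5750) = 5175
C = 700 + 0.7(5175) = 700 + 3622.5 = 4322.5
S = Yd − C = 5175 − 4322.5 = 852.5

S = 852.5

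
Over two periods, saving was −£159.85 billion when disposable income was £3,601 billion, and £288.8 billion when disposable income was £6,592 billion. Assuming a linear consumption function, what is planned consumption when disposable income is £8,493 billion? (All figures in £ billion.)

MPS = ΔS/ΔY = (288.8 − (-159.85))/(6592 − 3601) = 448.65/2991 = 0.15
MPC = 1 − MPS = 0.85
Autonomous saving = -159.85 − 0.15(3601) = -700, so a = 700
C = 700 + 0.85(8493) = 700 + 7219.05 = 7919.05

C = 7919.05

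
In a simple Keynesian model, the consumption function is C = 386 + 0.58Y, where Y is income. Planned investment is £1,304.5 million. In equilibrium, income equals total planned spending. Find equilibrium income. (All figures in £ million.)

Y = 4025

Y = C + I = 386 + 0.58Y + 1304.5
Y − 0.58Y = 1690.5
0.42Y = 1690.5, so Y = 1690.5/0.42 = 4025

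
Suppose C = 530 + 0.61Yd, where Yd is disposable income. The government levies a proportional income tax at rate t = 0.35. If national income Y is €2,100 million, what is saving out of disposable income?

Yd = (1 − 0.35)(2100) = 0.65(2100) = 1365
C = 530 + 0.61(1365) = 530 + 832.65 = 1362.65
S = Yd − C = 1365 − 1362.65 = 2.35

S = 2.35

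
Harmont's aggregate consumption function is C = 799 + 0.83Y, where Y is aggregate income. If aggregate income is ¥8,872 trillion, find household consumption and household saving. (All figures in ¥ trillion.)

C = 799 + 0.83(8872) = 799 + 7363.76 = 8162.76
S = Y − C = 8872 − 8162.76 = 709.24

C = 8162.76; S = 709.24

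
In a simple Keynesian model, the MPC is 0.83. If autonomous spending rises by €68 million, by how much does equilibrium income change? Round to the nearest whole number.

ΔY ≈ 400

The multiplier is 1/(1 − MPC) = 1/0.17.
ΔY = 68/0.17 = 400.00 ≈ 400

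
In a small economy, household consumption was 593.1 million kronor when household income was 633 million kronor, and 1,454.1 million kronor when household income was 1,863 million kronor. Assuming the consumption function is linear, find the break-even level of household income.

Y = 500

MPC = (1454.1 − 593.1)/(1863 − 633) = 861/1230 = 0.7
a = 593.1 − 0.7(633) = 593.1 − 443.1 = 150
Break-even: Y = a/(1−MPC) = 150/0.3 = 500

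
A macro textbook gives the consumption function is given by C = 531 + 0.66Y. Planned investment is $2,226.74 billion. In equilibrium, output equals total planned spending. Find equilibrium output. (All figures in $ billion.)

Y = 8111

Y = C + I = 531 + 0.66Y + 2226.74
Y − 0.66Y = 2757.74
0.34Y = 2757.74, so Y = 2757.74/0.34 = 8111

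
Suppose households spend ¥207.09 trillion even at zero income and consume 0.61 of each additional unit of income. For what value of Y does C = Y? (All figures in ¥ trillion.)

At break-even, C = Y: 207.09 + 0.61Y = Y
0.39Y = 207.09, so Y = 207.09/0.39 = 531

Y = 531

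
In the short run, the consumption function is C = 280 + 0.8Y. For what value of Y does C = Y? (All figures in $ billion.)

Y = 1400

At break-even, C = Y: 280 + 0.8Y = Y
0.2Y = 280, so Y = 280/0.2 = 1400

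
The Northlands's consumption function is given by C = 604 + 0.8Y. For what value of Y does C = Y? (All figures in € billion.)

Y = 3020

At break-even, C = Y: 604 + 0.8Y = Y
0.2Y = 604, so Y = 604/0.2 = 3020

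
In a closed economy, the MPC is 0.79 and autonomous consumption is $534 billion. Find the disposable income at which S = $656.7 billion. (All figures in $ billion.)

S = Y − C = -534 + 0.21Y
-534 + 0.21Y = 656.7, so 0.21Y = 1190.7 and Y = 5670

Y = 5670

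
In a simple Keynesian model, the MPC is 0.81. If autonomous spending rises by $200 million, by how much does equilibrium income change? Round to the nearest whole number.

The multiplier is 1/(1 − MPC) = 1/0.19.
ΔY = 200/0.19 = 1052.63 ≈ 1053

ΔY ≈ 1053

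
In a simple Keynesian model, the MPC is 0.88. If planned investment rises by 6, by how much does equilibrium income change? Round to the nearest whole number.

The multiplier is 1/(1 − MPC) = 1/0.12.
ΔY = 6/0.12 = 50.00 ≈ 50

ΔY ≈ 50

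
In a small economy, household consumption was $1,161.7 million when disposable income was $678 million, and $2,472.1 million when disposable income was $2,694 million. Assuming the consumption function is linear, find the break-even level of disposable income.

Y = 2060

MPC = (2472.1 − 1161.7)/(2694 − 678) = 1310.4/2016 = 0.65
a = 1161.7 − 0.65(678) = 1161.7 − 440.7 = 721
Break-even: Y = a/(1−MPC) = 721/0.35 = 2060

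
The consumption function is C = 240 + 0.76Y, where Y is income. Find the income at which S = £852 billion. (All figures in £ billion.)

Y = 4550

S = Y − C = -240 + 0.24Y
-240 + 0.24Y = 852, so 0.24Y = 1092 and Y = 4550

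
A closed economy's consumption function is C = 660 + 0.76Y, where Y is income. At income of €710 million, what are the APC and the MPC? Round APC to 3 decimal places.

APC = 1.690; MPC = 0.76

MPC = 0.76 (the slope of the consumption function)
C = 660 + 0.76(710) = 1199.6, so APC = 1199.6/710 = 1.690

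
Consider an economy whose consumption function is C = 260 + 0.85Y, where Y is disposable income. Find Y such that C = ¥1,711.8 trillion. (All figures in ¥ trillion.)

260 + 0.85Y = 1711.8
0.85Y = 1451.8, so Y = 1451.8/0.85 = 1708

Y = 1708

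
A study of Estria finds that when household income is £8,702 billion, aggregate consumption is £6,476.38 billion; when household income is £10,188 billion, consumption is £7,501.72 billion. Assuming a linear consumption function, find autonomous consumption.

a = 472

MPC = ΔC/ΔY = (7501.72 − 6476.38)/(10188 − 8702) = 1025.34/1486 = 0.69
a = C − MPC·Y = 6476.38 − 0.69(8702) = 6476.38 − 6004.38 = 472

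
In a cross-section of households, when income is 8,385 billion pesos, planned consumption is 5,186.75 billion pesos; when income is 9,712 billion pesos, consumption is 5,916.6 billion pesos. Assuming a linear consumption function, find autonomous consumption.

a = 575

MPC = ΔC/ΔY = (5916.6 − 5186.75)/(9712 − 8385) = 729.85/1327 = 0.55
a = C − MPC·Y = 5186.75 − 0.55(8385) = 5186.75 − 4611.75 = 575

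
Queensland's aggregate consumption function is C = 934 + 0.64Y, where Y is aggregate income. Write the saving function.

S = Y − C = Y − (934 + 0.64Y) = -934 + (1 − 0.64)Y

S = -934 + 0.36Y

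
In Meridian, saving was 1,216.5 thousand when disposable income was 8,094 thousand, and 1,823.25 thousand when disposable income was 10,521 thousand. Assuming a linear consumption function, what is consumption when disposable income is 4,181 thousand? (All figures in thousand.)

MPS = ΔS/ΔY = (1823.25 − 1216.5)/(10521 − 8094) = 606.75/2427 = 0.25
MPC = 1 − MPS = 0.75
Autonomous saving = 1216.5 − 0.25(8094) = -807, so a = 807
C = 807 + 0.75(4181) = 807 + 3135.75 = 3942.75

C = 3942.75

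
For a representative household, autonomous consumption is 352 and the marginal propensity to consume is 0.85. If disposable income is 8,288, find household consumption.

C = 7396.8

C = 352 + 0.85(8288) = 352 + 7044.8 = 7396.8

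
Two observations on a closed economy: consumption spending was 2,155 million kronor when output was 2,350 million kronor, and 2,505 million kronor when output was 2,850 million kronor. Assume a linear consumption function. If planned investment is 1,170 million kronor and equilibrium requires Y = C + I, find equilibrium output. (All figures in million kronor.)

Y = 5600

MPC = (2505 − 2155)/(2850 − 2350) = 350/500 = 0.7
a = 2155 − 0.7(2350) = 510
Equilibrium: Y = 510 + 0.7Y + 1170
0.3Y = 1680, so Y = 1680/0.3 = 5600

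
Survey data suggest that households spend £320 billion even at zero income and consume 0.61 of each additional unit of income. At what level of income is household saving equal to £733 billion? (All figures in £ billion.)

S = Y − C = -320 + 0.39Y
-320 + 0.39Y = 733, so 0.39Y = 1053 and Y = 2700

Y = 2700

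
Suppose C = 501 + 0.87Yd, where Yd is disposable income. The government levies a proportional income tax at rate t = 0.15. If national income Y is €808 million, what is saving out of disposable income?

Yd = (1 − 0.15)(808) = 0.85(808) = 686.8
C = 501 + 0.87(686.8) = 501 + 597.516 = 1098.516
S = Yd − C = 686.8 − 1098.516 = -411.716

S = -411.716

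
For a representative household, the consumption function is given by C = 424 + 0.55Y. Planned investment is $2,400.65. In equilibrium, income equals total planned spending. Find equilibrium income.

Y = C + I = 424 + 0.55Y + 2400.65
Y − 0.55Y = 2824.65
0.45Y = 2824.65, so Y = 2824.65/0.45 = 6277

Y = 6277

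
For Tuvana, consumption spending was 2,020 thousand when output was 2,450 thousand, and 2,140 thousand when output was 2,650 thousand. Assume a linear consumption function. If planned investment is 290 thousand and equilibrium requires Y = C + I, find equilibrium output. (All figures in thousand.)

Y = 2100

MPC = (2140 − 2020)/(2650 − 2450) = 120/200 = 0.6
a = 2020 − 0.6(2450) = 550
Equilibrium: Y = 550 + 0.6Y + 290
0.4Y = 840, so Y = 840/0.4 = 2100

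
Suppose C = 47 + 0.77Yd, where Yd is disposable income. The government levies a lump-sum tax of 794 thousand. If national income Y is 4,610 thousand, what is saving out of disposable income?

Yd = Y − T = 4610 − 794 = 3816
C = 47 + 0.77(3816) = 47 + 2938.32 = 2985.32
S = Yd − C = 3816 − 2985.32 = 830.68

S = 830.68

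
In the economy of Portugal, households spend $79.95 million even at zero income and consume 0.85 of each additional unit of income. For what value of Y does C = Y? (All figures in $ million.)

Y = 533

At break-even, C = Y: 79.95 + 0.85Y = Y
0.15Y = 79.95, so Y = 79.95/0.15 = 533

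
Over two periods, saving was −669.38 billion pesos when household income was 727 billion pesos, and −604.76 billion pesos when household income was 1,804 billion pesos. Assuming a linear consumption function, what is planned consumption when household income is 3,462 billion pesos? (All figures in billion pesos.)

MPS = ΔS/ΔY = (-604.76 − (-669.38))/(1804 − 727) = 64.62/1077 = 0.06
MPC = 1 − MPS = 0.94
Autonomous saving = -669.38 − 0.06(727) = -713, so a = 713
C = 713 + 0.94(3462) = 713 + 3254.28 = 3967.28

C = 3967.28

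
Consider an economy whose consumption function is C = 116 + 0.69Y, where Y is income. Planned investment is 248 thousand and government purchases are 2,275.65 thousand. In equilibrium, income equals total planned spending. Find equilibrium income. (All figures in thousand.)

Y = 8515

Y = C + I + G = 116 + 0.69Y + 248 + 2275.65
Y − 0.69Y = 2639.65
0.31Y = 2639.65, so Y = 2639.65/0.31 = 8515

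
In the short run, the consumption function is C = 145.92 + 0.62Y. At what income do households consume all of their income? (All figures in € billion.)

Y = 384

At break-even, C = Y: 145.92 + 0.62Y = Y
0.38Y = 145.92, so Y = 145.92/0.38 = 384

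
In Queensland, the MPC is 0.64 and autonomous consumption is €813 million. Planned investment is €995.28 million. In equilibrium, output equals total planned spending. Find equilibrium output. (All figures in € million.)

Y = C + I = 813 + 0.64Y + 995.28
Y − 0.64Y = 1808.28
0.36Y = 1808.28, so Y = 1808.28/0.36 = 5023

Y = 5023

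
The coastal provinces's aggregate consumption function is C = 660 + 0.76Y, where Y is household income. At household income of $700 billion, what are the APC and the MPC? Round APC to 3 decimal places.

MPC = 0.76 (the slope of the consumption function)
C = 660 + 0.76(700) = 1192, so APC = 1192/700 = 1.703

APC = 1.703; MPC = 0.76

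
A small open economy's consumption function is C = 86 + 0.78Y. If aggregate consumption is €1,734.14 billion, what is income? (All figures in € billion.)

Y = 2113

86 + 0.78Y = 1734.14
0.78Y = 1648.14, so Y = 1648.14/0.78 = 2113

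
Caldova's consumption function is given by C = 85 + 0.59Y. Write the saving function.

S = Y − C = Y − (85 + 0.59Y) = -85 + (1 − 0.59)Y

S = -85 + 0.41Y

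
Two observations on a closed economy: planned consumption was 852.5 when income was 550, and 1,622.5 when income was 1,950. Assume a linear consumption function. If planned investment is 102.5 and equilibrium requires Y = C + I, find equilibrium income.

Y = 1450

MPC = (1622.5 − 852.5)/(1950 − 550) = 770/1400 = 0.55
a = 852.5 − 0.55(550) = 550
Equilibrium: Y = 550 + 0.55Y + 102.5
0.45Y = 652.5, so Y = 652.5/0.45 = 1450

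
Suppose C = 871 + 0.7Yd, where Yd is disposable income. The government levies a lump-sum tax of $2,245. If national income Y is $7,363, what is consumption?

Yd = Y − T = 7363 − 2245 = 5118
C = 871 + 0.7(5118) = 871 + 3582.6 = 4453.6

C = 4453.6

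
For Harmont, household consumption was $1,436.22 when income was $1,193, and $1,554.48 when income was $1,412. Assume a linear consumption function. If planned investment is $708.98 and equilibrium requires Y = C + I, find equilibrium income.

MPC = (1554.48 − 1436.22)/(1412 − 1193) = 118.26/219 = 0.54
a = 1436.22 − 0.54(1193) = 792
Equilibrium: Y = 792 + 0.54Y + 708.98
0.46Y = 1500.98, so Y = 1500.98/0.46 = 3263

Y = 3263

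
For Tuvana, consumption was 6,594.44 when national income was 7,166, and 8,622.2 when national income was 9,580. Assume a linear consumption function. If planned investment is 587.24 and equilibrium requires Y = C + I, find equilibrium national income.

MPC = (8622.2 − 6594.44)/(9580 − 7166) = 2027.76/2414 = 0.84
a = 6594.44 − 0.84(7166) = 575
Equilibrium: Y = 575 + 0.84Y + 587.24
0.16Y = 1162.24, so Y = 1162.24/0.16 = 7264

Y = 7264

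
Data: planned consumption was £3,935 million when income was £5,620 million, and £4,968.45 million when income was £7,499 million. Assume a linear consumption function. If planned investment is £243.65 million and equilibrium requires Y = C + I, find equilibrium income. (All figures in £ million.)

MPC = (4968.45 − 3935)/(7499 − 5620) = 1033.45/1879 = 0.55
a = 3935 − 0.55(5620) = 844
Equilibrium: Y = 844 + 0.55Y + 243.65
0.45Y = 1087.65, so Y = 1087.65/0.45 = 2417

Y = 2417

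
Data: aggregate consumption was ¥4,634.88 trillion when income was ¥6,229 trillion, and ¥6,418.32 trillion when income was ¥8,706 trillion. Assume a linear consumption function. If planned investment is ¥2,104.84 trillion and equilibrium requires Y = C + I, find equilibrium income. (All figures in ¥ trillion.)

Y = 8053

MPC = (6418.32 − 4634.88)/(8706 − 6229) = 1783.44/2477 = 0.72
a = 4634.88 − 0.72(6229) = 150
Equilibrium: Y = 150 + 0.72Y + 2104.84
0.28Y = 2254.84, so Y = 2254.84/0.28 = 8053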